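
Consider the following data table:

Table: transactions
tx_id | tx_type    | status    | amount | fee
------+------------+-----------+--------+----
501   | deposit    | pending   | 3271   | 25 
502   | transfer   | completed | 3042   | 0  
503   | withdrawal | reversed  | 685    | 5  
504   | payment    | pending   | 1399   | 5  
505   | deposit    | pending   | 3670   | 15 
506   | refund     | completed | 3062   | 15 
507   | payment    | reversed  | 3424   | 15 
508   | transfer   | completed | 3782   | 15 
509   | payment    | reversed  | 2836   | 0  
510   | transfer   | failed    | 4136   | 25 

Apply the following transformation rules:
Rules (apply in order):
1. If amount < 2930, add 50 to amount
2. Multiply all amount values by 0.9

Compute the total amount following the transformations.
26511.3

Step 1: Apply Rule 1 - Add 50 to records with amount < 2930
  - 3 records affected: 4920 + (3 × 50) = 5070
  - Unaffected records: 24387
  - Sum after Rule 1: 29457
Step 2: Apply Rule 2 - Multiply all by 0.9
  - 29457 × 0.9 = 26511.3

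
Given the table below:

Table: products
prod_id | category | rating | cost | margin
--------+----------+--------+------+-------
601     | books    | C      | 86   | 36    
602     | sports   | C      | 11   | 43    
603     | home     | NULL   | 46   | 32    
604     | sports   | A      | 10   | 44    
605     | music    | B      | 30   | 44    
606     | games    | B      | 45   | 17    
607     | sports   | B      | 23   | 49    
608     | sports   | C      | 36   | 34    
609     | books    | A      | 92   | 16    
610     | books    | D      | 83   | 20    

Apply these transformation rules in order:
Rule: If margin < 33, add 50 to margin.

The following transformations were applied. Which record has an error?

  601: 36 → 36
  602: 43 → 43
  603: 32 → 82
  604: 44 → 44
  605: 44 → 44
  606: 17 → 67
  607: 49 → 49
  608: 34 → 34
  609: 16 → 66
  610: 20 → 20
Record 610 has an error. The correct transformed value should be 70, not 20.

Step 1: Check each record against the rule
Step 2: Record 610 has margin = 20
Step 3: Since 20 < 33, the bonus should have been applied
Step 4: Correct value = 70, but claimed value = 20
Conclusion: Record 610 has the error.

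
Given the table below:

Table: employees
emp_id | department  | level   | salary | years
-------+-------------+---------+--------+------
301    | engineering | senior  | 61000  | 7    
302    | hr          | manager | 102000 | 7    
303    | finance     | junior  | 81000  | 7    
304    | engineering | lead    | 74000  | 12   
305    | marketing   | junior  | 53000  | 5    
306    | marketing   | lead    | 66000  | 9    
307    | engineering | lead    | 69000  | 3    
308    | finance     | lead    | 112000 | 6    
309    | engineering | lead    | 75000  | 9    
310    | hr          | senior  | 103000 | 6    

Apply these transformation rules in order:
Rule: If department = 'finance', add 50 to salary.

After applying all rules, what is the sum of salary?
796100

Step 1: Count records where department = 'finance': 2
Step 2: Total bonus added: 2 × 50 = 100
Step 3: Original sum of salary: 796000
Step 4: Final sum = 796000 + 100 = 796100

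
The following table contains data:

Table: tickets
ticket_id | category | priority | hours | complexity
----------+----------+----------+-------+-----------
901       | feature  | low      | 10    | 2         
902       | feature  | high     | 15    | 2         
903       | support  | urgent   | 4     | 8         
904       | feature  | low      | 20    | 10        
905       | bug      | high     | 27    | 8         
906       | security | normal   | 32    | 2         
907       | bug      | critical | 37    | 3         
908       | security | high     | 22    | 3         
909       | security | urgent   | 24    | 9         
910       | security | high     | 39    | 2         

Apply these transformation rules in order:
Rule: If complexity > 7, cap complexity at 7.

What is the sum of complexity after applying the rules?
42

Step 1: 4 records have complexity > 7
Step 2: These records originally summed to 35
Step 3: After capping: 4 × 7 = 28
Step 4: Unaffected records sum: 14
Step 5: Final sum = 28 + 14 = 42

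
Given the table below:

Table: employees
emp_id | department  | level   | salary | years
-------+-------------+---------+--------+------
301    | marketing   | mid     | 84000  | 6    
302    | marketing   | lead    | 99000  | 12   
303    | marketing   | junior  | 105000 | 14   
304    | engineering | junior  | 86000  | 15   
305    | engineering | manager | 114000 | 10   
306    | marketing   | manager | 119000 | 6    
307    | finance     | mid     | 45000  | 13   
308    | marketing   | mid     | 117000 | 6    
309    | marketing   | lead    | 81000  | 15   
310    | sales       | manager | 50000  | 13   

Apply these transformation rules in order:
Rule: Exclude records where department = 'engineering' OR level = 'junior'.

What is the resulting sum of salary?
595000

Step 1: Find records where department = 'engineering' OR level = 'junior'
Step 2: 3 records match, summing to 305000
Step 3: Original sum: 900000
Step 4: Remaining sum = 900000 - 305000 = 595000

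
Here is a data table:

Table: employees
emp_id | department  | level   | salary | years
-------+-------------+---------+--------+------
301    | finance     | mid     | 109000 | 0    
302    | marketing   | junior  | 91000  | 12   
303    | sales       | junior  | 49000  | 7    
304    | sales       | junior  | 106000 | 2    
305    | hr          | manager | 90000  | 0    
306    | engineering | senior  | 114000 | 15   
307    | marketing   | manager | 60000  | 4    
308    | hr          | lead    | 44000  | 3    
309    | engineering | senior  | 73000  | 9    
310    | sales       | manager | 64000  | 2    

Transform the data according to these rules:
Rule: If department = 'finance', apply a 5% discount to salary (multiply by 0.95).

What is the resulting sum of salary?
794550.0

Step 1: Records with department = 'finance' have total salary = 109000
Step 2: Apply multiplier: 109000 × 0.95 = 103550.0
Step 3: Other records total: 691000
Step 4: Final sum = 103550.0 + 691000 = 794550.0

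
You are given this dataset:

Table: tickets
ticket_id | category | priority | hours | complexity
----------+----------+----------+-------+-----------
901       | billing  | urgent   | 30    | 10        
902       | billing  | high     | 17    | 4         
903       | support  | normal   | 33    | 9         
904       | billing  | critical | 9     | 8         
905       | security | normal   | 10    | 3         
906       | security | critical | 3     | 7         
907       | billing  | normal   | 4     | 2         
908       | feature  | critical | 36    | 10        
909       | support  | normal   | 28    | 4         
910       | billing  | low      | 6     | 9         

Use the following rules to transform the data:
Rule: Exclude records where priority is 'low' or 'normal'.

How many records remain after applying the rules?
5

Step 1: Count records to exclude
  - 1 (low) + 4 (normal) = 5 records
Step 2: Total records: 10
Step 3: Remaining = 10 - 5 = 5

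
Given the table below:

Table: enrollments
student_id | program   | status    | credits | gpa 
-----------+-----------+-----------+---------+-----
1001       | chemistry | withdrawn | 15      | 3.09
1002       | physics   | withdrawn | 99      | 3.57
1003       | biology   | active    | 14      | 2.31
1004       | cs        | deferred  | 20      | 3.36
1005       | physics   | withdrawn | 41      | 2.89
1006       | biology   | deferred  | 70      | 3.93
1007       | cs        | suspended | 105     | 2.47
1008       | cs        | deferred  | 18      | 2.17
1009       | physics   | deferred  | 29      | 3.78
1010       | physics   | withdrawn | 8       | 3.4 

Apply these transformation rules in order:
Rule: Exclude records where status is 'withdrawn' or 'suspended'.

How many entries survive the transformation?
5

Step 1: Count records to exclude
  - 4 (withdrawn) + 1 (suspended) = 5 records
Step 2: Total records: 10
Step 3: Remaining = 10 - 5 = 5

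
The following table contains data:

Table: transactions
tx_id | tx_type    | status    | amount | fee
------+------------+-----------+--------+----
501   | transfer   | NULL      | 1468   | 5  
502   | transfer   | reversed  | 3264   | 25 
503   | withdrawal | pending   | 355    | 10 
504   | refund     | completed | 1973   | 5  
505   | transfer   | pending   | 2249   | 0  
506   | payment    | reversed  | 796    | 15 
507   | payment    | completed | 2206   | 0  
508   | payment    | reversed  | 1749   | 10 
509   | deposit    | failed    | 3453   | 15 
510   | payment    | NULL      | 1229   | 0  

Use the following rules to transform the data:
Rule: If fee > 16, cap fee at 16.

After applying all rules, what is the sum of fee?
76

Step 1: 1 records have fee > 16
Step 2: These records originally summed to 25
Step 3: After capping: 1 × 16 = 16
Step 4: Unaffected records sum: 60
Step 5: Final sum = 16 + 60 = 76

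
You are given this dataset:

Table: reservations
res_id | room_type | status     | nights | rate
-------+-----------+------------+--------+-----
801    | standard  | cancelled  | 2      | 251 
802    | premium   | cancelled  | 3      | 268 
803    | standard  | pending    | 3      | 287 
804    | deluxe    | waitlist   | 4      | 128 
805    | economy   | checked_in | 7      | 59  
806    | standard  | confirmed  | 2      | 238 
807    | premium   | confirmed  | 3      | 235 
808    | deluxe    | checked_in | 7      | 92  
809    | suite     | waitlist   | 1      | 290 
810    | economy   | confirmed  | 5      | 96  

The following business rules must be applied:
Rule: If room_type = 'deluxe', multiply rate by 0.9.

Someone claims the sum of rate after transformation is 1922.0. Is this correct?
Yes, the result is correct.

Step 1: Calculate the correct sum after transformation
Step 2: Apply multiplier 0.9 to records where room_type = 'deluxe'
Step 3: Correct result = 1922.0
Step 4: Claimed result = 1922.0
Step 5: 1922.0 = 1922.0 ✓
Conclusion: The claimed result is correct.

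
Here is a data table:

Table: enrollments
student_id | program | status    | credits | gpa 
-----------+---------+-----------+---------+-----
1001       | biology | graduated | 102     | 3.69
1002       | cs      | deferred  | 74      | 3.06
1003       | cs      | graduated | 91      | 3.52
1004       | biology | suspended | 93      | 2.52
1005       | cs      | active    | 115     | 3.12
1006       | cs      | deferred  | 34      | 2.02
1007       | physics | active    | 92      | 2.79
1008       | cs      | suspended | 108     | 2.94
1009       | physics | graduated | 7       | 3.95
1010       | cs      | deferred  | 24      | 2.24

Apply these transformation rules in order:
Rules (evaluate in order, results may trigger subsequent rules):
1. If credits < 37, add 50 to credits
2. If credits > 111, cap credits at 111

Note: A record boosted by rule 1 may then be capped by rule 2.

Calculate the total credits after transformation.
886

Step 1: Apply rule 1 to records with credits < 37
  - 3 records get bonus of 50
  - Of these, 0 records then exceed 111 and get capped
Step 2: Apply rule 2 to records with credits > 111
  - 1 records (original) are capped
Step 3: Calculate final sum = 886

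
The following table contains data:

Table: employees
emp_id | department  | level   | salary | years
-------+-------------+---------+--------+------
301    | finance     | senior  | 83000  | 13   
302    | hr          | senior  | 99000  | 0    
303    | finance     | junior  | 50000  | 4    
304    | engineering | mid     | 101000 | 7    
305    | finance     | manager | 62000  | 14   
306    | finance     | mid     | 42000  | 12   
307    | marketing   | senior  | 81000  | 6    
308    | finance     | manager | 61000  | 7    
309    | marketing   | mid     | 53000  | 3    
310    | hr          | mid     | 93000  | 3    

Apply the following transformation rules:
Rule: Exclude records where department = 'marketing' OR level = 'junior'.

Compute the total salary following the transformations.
541000

Step 1: Find records where department = 'marketing' OR level = 'junior'
Step 2: 3 records match, summing to 184000
Step 3: Original sum: 725000
Step 4: Remaining sum = 725000 - 184000 = 541000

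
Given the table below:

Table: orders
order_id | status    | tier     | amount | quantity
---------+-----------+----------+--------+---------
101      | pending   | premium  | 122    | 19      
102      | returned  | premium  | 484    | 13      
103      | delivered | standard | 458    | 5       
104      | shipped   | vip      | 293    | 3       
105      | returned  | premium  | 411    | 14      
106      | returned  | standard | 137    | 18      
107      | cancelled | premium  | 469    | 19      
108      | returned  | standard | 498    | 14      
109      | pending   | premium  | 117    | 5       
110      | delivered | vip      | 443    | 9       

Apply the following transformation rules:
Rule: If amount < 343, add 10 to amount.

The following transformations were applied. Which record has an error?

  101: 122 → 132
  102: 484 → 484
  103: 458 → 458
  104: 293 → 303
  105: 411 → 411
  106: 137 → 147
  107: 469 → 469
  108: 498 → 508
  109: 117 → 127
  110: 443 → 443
Record 108 has an error. The correct transformed value should be 498, not 508.

Step 1: Check each record against the rule
Step 2: Record 108 has amount = 498
Step 3: Since 498 >= 343, the bonus should not have been applied
Step 4: Correct value = 498, but claimed value = 508
Conclusion: Record 108 has the error.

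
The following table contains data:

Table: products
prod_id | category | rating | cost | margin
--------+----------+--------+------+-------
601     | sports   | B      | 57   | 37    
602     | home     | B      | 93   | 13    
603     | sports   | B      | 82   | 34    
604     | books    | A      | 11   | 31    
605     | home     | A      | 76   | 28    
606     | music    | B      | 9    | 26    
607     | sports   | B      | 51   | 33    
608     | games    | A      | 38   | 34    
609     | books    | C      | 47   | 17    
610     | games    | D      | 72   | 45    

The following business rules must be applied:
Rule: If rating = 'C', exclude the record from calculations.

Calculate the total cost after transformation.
489

Step 1: Identify records where rating = 'C'
Step 2: The excluded records sum to 47
Step 3: Original total cost = 536
Step 4: Remaining total = 536 - 47 = 489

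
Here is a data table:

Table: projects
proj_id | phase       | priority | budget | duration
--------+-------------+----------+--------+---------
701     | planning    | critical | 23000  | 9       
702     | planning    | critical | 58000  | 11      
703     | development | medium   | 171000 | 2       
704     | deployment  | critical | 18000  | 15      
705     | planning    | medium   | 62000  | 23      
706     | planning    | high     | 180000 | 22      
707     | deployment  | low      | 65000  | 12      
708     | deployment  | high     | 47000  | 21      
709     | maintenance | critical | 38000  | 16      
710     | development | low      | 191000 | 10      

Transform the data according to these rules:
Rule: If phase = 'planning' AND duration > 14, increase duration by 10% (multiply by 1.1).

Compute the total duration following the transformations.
145.5

Step 1: Find records where phase = 'planning' AND duration > 14
Step 2: 2 records match, summing to 45
Step 3: After multiplier: 45 × 1.1 = 49.5
Step 4: Unaffected records sum: 96
Step 5: Final sum = 49.5 + 96 = 145.5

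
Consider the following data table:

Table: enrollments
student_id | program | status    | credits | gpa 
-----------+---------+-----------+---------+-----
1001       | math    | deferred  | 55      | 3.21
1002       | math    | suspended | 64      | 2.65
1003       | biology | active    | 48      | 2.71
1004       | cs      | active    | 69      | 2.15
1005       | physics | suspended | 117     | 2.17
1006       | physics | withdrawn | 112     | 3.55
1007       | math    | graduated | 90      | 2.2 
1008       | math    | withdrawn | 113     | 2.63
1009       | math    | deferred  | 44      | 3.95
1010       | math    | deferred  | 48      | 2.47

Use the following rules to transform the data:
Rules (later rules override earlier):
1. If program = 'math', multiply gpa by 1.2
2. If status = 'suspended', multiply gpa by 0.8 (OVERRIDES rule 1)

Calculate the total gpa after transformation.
29.62

Step 1: Rule 2 takes priority for records with status = 'suspended'
  - 2 records: 4.82 × 0.8 = 3.86
Step 2: Rule 1 applies to remaining records with program = 'math'
  - 5 records: 14.46 × 1.2 = 17.35
Step 3: Other records unchanged: 8.41
Step 4: Final sum = 3.86 + 17.35 + 8.41 = 29.62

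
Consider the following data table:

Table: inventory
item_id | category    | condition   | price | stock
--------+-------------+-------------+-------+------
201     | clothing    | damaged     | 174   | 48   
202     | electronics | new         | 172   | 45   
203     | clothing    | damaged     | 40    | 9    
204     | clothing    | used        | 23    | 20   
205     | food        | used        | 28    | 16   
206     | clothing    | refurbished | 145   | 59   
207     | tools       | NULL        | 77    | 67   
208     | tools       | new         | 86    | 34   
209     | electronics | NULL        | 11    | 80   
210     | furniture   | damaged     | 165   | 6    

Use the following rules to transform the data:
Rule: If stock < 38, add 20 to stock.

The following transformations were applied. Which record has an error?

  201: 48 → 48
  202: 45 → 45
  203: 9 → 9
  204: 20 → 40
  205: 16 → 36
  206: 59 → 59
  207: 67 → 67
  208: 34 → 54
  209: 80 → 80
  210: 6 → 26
Record 203 has an error. The correct transformed value should be 29, not 9.

Step 1: Check each record against the rule
Step 2: Record 203 has stock = 9
Step 3: Since 9 < 38, the bonus should have been applied
Step 4: Correct value = 29, but claimed value = 9
Conclusion: Record 203 has the error.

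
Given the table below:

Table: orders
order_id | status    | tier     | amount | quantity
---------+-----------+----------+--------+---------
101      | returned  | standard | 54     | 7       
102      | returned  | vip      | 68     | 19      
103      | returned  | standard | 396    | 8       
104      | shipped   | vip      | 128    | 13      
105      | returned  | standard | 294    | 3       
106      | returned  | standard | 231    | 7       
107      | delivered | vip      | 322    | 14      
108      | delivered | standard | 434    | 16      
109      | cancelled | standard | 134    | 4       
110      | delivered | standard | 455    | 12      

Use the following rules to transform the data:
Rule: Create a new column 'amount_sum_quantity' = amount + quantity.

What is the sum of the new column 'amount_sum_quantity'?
2619

Step 1: For each record, compute amount + quantity
Example calculations:
  54 + 7 = 61
  68 + 19 = 87
  396 + 8 = 404
  ...
Step 2: Sum all derived values
Step 3: Total = 2619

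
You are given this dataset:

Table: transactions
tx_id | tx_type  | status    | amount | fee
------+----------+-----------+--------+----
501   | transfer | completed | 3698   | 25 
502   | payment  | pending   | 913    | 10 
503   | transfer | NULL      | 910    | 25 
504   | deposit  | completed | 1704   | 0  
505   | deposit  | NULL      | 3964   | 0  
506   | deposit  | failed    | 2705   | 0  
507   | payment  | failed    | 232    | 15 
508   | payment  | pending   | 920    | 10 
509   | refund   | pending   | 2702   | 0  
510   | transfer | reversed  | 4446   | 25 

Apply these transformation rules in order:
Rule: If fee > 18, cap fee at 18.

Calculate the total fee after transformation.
89

Step 1: 3 records have fee > 18
Step 2: These records originally summed to 75
Step 3: After capping: 3 × 18 = 54
Step 4: Unaffected records sum: 35
Step 5: Final sum = 54 + 35 = 89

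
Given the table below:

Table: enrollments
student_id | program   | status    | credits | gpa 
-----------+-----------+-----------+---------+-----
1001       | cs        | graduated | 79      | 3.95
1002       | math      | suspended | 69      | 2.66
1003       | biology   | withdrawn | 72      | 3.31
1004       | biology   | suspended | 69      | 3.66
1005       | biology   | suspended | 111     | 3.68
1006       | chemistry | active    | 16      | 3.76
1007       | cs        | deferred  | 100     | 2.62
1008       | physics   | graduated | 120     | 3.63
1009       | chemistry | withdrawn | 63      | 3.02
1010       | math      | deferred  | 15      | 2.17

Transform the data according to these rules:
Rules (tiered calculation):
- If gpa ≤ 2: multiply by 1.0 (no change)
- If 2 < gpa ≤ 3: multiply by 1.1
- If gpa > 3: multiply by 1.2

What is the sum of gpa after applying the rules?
38.21

Step 1: Tier 1 (gpa ≤ 2): 0 records, sum = 0 × 1.0 = 0.0
Step 2: Tier 2 (2 < gpa ≤ 3): 3 records, sum = 7.45 × 1.1 = 8.2
Step 3: Tier 3 (gpa > 3): 7 records, sum = 25.01 × 1.2 = 30.01
Step 4: Final sum = 0.0 + 8.2 + 30.01 = 38.21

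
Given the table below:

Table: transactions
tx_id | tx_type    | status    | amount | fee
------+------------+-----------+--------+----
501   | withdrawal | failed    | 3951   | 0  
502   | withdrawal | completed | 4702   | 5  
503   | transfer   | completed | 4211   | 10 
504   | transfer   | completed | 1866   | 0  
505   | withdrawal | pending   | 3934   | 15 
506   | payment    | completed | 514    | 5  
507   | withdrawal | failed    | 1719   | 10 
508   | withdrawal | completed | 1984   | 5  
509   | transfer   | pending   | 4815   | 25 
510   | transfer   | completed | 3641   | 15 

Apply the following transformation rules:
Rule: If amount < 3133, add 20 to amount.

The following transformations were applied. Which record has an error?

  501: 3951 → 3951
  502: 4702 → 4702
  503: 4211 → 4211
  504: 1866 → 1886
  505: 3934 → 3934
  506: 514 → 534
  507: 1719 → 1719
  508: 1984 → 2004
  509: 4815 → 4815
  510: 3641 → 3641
Record 507 has an error. The correct transformed value should be 1739, not 1719.

Step 1: Check each record against the rule
Step 2: Record 507 has amount = 1719
Step 3: Since 1719 < 3133, the bonus should have been applied
Step 4: Correct value = 1739, but claimed value = 1719
Conclusion: Record 507 has the error.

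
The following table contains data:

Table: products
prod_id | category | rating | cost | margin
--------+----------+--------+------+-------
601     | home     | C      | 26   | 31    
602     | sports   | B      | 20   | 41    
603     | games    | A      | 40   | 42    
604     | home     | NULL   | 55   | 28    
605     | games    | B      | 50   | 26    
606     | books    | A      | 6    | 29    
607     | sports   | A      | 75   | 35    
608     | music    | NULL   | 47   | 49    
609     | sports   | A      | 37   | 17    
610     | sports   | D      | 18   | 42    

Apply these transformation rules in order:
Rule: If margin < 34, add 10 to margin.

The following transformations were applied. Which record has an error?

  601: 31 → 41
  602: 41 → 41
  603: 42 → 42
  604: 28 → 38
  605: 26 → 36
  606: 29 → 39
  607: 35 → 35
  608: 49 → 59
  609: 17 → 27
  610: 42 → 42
Record 608 has an error. The correct transformed value should be 49, not 59.

Step 1: Check each record against the rule
Step 2: Record 608 has margin = 49
Step 3: Since 49 >= 34, the bonus should not have been applied
Step 4: Correct value = 49, but claimed value = 59
Conclusion: Record 608 has the error.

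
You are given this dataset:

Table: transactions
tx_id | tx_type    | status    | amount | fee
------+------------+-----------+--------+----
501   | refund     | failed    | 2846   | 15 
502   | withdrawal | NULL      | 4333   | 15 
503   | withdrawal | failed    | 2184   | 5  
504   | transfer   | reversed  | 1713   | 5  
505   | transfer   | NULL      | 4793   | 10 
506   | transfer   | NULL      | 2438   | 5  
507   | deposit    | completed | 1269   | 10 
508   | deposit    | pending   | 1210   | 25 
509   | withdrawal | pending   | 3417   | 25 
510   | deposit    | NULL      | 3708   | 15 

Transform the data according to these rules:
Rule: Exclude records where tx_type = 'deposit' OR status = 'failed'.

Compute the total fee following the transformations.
60

Step 1: Find records where tx_type = 'deposit' OR status = 'failed'
Step 2: 5 records match, summing to 70
Step 3: Original sum: 130
Step 4: Remaining sum = 130 - 70 = 60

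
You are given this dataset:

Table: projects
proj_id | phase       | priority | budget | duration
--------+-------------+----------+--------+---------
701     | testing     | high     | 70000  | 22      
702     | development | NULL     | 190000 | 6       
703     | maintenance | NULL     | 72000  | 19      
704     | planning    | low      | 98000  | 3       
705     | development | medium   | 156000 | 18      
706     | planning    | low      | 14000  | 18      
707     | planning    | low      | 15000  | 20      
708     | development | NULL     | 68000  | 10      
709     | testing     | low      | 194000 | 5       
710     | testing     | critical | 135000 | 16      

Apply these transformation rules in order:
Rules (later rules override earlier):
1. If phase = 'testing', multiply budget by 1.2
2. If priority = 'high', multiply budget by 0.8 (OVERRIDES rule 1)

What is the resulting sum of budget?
1063800.0

Step 1: Rule 2 takes priority for records with priority = 'high'
  - 1 records: 70000 × 0.8 = 56000.0
Step 2: Rule 1 applies to remaining records with phase = 'testing'
  - 2 records: 329000 × 1.2 = 394800.0
Step 3: Other records unchanged: 613000
Step 4: Final sum = 56000.0 + 394800.0 + 613000 = 1063800.0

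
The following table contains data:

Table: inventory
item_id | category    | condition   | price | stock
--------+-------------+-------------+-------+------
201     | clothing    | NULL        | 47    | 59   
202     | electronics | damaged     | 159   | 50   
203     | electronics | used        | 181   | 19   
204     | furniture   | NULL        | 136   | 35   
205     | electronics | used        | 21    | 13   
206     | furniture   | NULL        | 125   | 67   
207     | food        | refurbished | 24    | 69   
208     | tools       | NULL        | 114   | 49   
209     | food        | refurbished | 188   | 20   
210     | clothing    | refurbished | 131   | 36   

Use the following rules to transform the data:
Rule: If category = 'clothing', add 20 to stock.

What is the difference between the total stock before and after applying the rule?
40

Step 1: Original sum of stock = 417
Step 2: 2 records have category = 'clothing'
Step 3: Each affected record changes by 20
Step 4: Total change = 2 × 20 = 40
Step 5: New sum = 417 + 40 = 457
Step 6: Difference = |457 - 417| = 40
        (Sum increased by 40)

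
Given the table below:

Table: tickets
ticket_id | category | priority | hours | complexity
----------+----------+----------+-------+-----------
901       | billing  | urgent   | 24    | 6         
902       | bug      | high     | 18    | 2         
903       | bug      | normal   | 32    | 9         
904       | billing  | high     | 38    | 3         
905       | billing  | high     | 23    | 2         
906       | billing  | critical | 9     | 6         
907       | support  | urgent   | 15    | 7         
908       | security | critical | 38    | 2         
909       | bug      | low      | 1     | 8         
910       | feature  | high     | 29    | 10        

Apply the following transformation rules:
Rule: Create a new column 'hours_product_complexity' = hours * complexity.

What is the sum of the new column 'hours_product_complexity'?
1161

Step 1: For each record, compute hours * complexity
Example calculations:
  24 * 6 = 144
  18 * 2 = 36
  32 * 9 = 288
  ...
Step 2: Sum all derived values
Step 3: Total = 1161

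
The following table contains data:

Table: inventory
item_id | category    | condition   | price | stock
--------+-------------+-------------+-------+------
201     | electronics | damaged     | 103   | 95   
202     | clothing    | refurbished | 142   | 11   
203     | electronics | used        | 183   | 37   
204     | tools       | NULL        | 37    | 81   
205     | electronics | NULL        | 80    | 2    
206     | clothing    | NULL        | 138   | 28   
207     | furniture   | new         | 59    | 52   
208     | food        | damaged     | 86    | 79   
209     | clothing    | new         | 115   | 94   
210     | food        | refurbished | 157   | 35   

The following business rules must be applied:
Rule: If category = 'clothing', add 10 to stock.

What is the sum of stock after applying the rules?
544

Step 1: Count records where category = 'clothing': 3
Step 2: Total bonus added: 3 × 10 = 30
Step 3: Original sum of stock: 514
Step 4: Final sum = 514 + 30 = 544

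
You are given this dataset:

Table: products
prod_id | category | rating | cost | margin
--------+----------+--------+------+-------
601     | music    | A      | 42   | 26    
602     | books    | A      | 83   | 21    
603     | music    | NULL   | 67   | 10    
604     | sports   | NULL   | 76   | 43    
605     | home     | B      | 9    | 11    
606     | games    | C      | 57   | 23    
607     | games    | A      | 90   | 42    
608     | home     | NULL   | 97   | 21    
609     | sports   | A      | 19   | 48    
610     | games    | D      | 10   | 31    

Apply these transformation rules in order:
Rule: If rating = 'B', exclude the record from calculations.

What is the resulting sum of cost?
541

Step 1: Identify records where rating = 'B'
Step 2: The excluded records sum to 9
Step 3: Original total cost = 550
Step 4: Remaining total = 550 - 9 = 541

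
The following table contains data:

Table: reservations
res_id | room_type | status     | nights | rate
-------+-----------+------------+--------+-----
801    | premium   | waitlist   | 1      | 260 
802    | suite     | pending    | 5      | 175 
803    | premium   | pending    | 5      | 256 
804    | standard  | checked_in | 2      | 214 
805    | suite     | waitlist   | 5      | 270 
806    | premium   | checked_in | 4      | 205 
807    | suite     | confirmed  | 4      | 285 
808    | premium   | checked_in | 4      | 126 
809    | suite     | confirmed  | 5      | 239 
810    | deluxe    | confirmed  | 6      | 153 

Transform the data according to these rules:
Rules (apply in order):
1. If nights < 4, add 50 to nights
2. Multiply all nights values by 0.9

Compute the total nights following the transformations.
126.9

Step 1: Apply Rule 1 - Add 50 to records with nights < 4
  - 2 records affected: 3 + (2 × 50) = 103
  - Unaffected records: 38
  - Sum after Rule 1: 141
Step 2: Apply Rule 2 - Multiply all by 0.9
  - 141 × 0.9 = 126.9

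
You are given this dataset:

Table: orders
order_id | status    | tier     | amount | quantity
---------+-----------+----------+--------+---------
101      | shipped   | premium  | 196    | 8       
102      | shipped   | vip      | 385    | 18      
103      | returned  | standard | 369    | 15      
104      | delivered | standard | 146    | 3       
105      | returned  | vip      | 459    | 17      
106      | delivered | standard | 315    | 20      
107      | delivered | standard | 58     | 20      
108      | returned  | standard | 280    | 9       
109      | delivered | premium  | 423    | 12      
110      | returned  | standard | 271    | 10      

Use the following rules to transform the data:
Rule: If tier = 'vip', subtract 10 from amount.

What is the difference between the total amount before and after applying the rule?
20

Step 1: Original sum of amount = 2902
Step 2: 2 records have tier = 'vip'
Step 3: Each affected record changes by -10
Step 4: Total change = 2 × -10 = -20
Step 5: New sum = 2902 + -20 = 2882
Step 6: Difference = |2882 - 2902| = 20
        (Sum decreased by 20)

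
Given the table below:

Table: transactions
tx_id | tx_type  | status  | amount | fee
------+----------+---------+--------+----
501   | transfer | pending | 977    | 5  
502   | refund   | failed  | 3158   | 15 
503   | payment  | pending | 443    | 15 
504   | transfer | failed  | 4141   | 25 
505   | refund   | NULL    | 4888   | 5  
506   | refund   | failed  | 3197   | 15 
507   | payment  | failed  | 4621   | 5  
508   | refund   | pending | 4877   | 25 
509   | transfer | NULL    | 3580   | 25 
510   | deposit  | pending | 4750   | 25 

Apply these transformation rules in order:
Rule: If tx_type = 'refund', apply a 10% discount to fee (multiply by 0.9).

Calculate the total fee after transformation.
154.0

Step 1: Records with tx_type = 'refund' have total fee = 60
Step 2: Apply multiplier: 60 × 0.9 = 54.0
Step 3: Other records total: 100
Step 4: Final sum = 54.0 + 100 = 154.0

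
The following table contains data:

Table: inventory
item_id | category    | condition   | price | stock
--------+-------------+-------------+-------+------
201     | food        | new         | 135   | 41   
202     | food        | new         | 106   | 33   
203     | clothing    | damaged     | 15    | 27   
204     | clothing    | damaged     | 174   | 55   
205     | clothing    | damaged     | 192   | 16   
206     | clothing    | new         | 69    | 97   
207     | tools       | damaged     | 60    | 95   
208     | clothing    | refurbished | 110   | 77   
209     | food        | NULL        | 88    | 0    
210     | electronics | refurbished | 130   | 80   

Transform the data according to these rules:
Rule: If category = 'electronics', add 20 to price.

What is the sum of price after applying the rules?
1099

Step 1: Count records where category = 'electronics': 1
Step 2: Total bonus added: 1 × 20 = 20
Step 3: Original sum of price: 1079
Step 4: Final sum = 1079 + 20 = 1099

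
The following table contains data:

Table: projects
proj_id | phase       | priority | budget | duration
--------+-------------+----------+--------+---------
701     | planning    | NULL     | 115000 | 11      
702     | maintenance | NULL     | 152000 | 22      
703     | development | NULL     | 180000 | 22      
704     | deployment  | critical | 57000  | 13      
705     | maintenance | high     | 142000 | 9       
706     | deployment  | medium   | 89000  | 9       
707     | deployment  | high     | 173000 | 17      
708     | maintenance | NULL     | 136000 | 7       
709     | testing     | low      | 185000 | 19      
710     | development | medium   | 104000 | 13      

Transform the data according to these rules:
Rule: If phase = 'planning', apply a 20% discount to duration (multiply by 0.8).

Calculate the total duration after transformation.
139.8

Step 1: Records with phase = 'planning' have total duration = 11
Step 2: Apply multiplier: 11 × 0.8 = 8.8
Step 3: Other records total: 131
Step 4: Final sum = 8.8 + 131 = 139.8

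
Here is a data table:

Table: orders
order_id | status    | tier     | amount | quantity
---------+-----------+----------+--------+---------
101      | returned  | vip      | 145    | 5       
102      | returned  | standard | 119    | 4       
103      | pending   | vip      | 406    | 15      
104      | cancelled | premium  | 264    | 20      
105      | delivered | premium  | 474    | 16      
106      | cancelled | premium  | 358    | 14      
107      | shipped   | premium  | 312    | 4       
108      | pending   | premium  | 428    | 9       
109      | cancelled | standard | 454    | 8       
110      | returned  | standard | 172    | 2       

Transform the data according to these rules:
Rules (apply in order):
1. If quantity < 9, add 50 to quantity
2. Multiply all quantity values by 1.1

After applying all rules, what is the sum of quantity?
381.7

Step 1: Apply Rule 1 - Add 50 to records with quantity < 9
  - 5 records affected: 23 + (5 × 50) = 273
  - Unaffected records: 74
  - Sum after Rule 1: 347
Step 2: Apply Rule 2 - Multiply all by 1.1
  - 347 × 1.1 = 381.7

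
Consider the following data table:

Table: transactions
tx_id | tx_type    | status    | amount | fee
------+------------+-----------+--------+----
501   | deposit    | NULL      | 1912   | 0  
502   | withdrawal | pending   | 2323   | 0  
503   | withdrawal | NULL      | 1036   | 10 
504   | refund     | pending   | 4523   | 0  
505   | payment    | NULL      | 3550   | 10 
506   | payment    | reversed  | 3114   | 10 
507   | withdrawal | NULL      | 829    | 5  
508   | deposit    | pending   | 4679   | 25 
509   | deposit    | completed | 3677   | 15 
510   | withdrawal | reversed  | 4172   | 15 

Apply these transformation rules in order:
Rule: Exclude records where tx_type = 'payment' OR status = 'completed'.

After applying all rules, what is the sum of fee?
55

Step 1: Find records where tx_type = 'payment' OR status = 'completed'
Step 2: 3 records match, summing to 35
Step 3: Original sum: 90
Step 4: Remaining sum = 90 - 35 = 55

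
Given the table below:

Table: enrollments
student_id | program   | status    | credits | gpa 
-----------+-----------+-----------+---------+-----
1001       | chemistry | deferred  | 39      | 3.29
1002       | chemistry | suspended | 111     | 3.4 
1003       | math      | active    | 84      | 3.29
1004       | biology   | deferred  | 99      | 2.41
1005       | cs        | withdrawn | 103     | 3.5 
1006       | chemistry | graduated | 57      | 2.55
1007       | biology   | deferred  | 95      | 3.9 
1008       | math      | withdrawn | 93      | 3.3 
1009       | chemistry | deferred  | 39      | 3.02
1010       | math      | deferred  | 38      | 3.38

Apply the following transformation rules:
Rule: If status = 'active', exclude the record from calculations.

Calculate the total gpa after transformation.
28.75

Step 1: Identify records where status = 'active'
Step 2: The excluded records sum to 3.29
Step 3: Original total gpa = 32.04
Step 4: Remaining total = 32.04 - 3.29 = 28.75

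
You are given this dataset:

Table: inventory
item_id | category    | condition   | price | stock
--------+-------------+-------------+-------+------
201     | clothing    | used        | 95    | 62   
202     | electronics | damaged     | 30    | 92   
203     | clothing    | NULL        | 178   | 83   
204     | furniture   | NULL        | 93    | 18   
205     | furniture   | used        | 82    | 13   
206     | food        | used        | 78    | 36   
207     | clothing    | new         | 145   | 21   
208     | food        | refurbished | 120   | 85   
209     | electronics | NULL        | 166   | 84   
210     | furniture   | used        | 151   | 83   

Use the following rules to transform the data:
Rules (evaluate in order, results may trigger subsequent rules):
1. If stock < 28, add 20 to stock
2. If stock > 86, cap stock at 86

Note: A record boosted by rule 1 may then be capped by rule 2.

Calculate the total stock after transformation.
631

Step 1: Apply rule 1 to records with stock < 28
  - 3 records get bonus of 20
  - Of these, 0 records then exceed 86 and get capped
Step 2: Apply rule 2 to records with stock > 86
  - 1 records (original) are capped
Step 3: Calculate final sum = 631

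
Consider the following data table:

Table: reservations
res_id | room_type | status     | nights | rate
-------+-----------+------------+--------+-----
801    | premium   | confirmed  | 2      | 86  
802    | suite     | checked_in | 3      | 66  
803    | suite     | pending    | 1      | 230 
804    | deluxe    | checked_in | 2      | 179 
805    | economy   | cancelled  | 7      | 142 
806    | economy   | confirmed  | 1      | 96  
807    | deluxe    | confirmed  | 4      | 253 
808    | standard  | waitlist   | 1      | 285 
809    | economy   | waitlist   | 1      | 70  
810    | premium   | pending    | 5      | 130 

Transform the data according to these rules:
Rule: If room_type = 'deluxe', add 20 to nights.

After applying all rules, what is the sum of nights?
67

Step 1: Count records where room_type = 'deluxe': 2
Step 2: Total bonus added: 2 × 20 = 40
Step 3: Original sum of nights: 27
Step 4: Final sum = 27 + 40 = 67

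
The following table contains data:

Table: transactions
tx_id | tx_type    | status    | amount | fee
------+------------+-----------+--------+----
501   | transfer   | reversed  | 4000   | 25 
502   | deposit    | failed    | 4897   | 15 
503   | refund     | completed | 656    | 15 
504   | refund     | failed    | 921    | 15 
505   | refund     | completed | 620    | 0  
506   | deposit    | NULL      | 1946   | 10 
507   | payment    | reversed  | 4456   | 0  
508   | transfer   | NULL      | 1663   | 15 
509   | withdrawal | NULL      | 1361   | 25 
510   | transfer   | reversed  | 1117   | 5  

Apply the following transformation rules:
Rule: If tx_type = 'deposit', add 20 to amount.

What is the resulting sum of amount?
21677

Step 1: Count records where tx_type = 'deposit': 2
Step 2: Total bonus added: 2 × 20 = 40
Step 3: Original sum of amount: 21637
Step 4: Final sum = 21637 + 40 = 21677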